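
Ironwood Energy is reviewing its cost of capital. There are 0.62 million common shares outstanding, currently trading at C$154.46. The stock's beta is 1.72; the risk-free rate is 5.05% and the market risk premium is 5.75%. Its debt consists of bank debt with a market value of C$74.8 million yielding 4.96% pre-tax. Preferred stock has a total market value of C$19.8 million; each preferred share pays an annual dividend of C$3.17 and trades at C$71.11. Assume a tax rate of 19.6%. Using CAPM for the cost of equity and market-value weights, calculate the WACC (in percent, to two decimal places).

Cost of equity via CAPM: Re = 5.05% + 1.72 × 5.75% = 14.9400%.
Cost of preferred: Rp = 3.17 / 71.11 = 4.4579%.
Market value of equity E = 154.46 × 0.62m = 95.7652m.
Total capital V = 95.7652 + 19.8 + 74.8 = 190.3652.
Equity: weight = 95.7652/190.3652 = 0.5031; cost = 14.94%.
Preferred: weight = 19.8/190.3652 = 0.1040; cost = 4.4579%.
Bank debt: weight = 74.8/190.3652 = 0.3929; after-tax cost = 4.96% × (1 − 19.6%) = 3.9878%.
WACC = 0.5031 × 14.9400% + 0.1040 × 4.4579% + 0.3929 × 3.9878% = 9.5463%.

9.55%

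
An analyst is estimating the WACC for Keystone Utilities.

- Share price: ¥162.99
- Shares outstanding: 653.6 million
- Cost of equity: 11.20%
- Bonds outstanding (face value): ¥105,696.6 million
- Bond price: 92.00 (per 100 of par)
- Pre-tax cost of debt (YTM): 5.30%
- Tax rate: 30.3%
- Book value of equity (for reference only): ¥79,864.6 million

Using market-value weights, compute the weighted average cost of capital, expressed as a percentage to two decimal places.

Market value of equity E = 162.99 × 653.6m = 106530.264m. Market value of debt D = 105696.6m × 92.0/100 = 97240.872m.
Total capital V = 106530.264 + 97240.872 = 203771.136.
Equity: weight = 106530.264/203771.136 = 0.5228; cost = 11.2%.
Bonds outstanding: weight = 97240.872/203771.136 = 0.4772; after-tax cost = 5.3% × (1 − 30.3%) = 3.6941%.
WACC = 0.5228 × 11.2000% + 0.4772 × 3.6941% = 7.6181%.

7.62%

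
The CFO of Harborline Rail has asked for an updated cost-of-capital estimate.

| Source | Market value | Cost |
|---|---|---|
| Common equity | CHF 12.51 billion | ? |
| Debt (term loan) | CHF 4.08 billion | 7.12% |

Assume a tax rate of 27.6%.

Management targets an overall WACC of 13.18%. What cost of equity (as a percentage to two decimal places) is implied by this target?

Total capital V = 12.51 + 4.08 = 16.59.
Equity weight = 12.51/16.59 = 0.7541.
Term loan weight = 4.08/16.59 = 0.2459.
Debt contribution = 0.2459 × 7.12% × (1 − 27.6%) = 1.2677%.
Required equity contribution = 13.18% − 1.2677% = 11.9123%.
Re = 11.9123% / 0.7541 = 15.7973%.

15.80%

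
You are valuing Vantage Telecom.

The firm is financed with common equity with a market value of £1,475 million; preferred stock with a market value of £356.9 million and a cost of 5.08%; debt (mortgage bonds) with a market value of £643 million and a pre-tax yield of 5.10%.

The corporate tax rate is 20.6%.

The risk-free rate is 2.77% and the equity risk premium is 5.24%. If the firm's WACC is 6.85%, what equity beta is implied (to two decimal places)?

Total capital V = 1475 + 356.9 + 643 = 2474.9.
Equity weight = 1475/2474.9 = 0.5960.
Preferred weight = 356.9/2474.9 = 0.1442.
Mortgage bonds weight = 643/2474.9 = 0.2598.
Debt contribution = 0.2598 × 5.1% × (1 − 20.6%) = 1.0521%.
Preferred contribution = 0.1442 × 5.08% = 0.7326%.
Required equity contribution = 6.85% − 1.7846% = 5.0654%  ⇒  Re = 8.4992%.
CAPM: 8.4992% = 2.77% + β × 5.24%  ⇒  β = 1.0933.

1.09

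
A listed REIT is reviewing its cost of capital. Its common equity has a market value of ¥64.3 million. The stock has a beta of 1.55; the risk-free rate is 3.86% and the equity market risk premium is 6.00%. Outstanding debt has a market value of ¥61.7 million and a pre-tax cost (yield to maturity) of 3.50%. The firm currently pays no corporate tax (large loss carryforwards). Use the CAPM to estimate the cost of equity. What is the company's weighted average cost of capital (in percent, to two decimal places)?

Cost of equity via CAPM: Re = 3.86% + 1.55 × 6.0% = 13.1600%.
Total capital V = 64.3 + 61.7 = 126.
Equity: weight = 64.3/126 = 0.5103; cost = 13.16%.
Debt: weight = 61.7/126 = 0.4897; after-tax cost = 3.5% × (1 − 0%) = 3.5000%.
WACC = 0.5103 × 13.1600% + 0.4897 × 3.5000% = 8.4297%.

8.43%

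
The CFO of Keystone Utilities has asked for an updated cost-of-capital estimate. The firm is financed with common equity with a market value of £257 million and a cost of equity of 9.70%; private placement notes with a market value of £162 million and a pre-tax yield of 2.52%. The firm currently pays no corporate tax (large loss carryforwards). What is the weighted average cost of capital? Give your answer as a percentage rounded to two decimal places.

Total capital V = 257 + 162 = 419.
Equity: weight = 257/419 = 0.6134; cost = 9.7%.
Private placement notes: weight = 162/419 = 0.3866; after-tax cost = 2.52% × (1 − 0%) = 2.5200%.
WACC = 0.6134 × 9.7000% + 0.3866 × 2.5200% = 6.9240%.

6.92%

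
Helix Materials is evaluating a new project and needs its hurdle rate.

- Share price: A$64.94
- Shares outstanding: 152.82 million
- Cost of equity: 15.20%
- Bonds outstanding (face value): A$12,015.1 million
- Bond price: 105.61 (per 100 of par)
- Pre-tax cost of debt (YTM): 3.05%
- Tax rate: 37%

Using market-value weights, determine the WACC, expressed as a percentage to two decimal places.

Market value of equity E = 64.94 × 152.82m = 9924.1308m. Market value of debt D = 12015.1m × 105.61/100 = 12689.14711m.
Total capital V = 9924.1308 + 12689.14711 = 22613.27791.
Equity: weight = 9924.1308/22613.27791 = 0.4389; cost = 15.2%.
Bonds outstanding: weight = 12689.14711/22613.27791 = 0.5611; after-tax cost = 3.05% × (1 − 37%) = 1.9215%.
WACC = 0.4389 × 15.2000% + 0.5611 × 1.9215% = 7.7489%.

7.75%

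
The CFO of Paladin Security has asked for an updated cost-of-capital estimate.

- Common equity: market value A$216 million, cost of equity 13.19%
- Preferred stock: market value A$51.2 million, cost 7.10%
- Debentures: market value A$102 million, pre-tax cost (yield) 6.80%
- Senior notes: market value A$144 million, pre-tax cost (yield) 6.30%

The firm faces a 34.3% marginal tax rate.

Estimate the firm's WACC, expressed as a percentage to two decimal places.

8.31%

Total capital V = 216 + 51.2 + 102 + 144 = 513.2.
Equity: weight = 216/513.2 = 0.4209; cost = 13.19%.
Preferred: weight = 51.2/513.2 = 0.0998; cost = 7.1%.
Debentures: weight = 102/513.2 = 0.1988; after-tax cost = 6.8% × (1 − 34.3%) = 4.4676%.
Senior notes: weight = 144/513.2 = 0.2806; after-tax cost = 6.3% × (1 − 34.3%) = 4.1391%.
WACC = 0.4209 × 13.1900% + 0.0998 × 7.1000% + 0.1988 × 4.4676% + 0.2806 × 4.1391% = 8.3092%.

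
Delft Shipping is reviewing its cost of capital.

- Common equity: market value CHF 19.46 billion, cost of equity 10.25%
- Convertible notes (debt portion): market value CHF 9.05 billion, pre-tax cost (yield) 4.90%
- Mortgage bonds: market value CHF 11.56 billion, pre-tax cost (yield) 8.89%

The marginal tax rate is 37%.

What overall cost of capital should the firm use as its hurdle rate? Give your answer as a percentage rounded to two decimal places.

7.29%

Total capital V = 19.46 + 9.05 + 11.56 = 40.07.
Equity: weight = 19.46/40.07 = 0.4857; cost = 10.25%.
Convertible notes (debt portion): weight = 9.05/40.07 = 0.2259; after-tax cost = 4.9% × (1 − 37%) = 3.0870%.
Mortgage bonds: weight = 11.56/40.07 = 0.2885; after-tax cost = 8.89% × (1 − 37%) = 5.6007%.
WACC = 0.4857 × 10.2500% + 0.2259 × 3.0870% + 0.2885 × 5.6007% = 7.2909%.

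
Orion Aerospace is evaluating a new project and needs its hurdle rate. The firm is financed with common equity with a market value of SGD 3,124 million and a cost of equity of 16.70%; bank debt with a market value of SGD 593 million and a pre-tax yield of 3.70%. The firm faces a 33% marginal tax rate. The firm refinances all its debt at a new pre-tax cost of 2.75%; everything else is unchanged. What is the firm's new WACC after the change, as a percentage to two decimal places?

14.33%

After the change:
Total capital V = 3124 + 593 = 3717.
Equity: weight = 3124/3717 = 0.8405; cost = 16.7%.
Bank debt: weight = 593/3717 = 0.1595; after-tax cost = 2.75% × (1 − 33%) = 1.8425%.
WACC = 0.8405 × 16.7000% + 0.1595 × 1.8425% = 14.3297%.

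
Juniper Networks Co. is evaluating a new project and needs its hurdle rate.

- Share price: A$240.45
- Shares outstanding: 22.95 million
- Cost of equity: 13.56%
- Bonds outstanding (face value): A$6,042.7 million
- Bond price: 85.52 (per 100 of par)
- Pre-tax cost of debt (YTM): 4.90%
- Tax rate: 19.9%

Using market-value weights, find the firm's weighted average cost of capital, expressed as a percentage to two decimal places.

8.90%

Market value of equity E = 240.45 × 22.95m = 5518.3275m. Market value of debt D = 6042.7m × 85.52/100 = 5167.71704m.
Total capital V = 5518.3275 + 5167.71704 = 10686.04454.
Equity: weight = 5518.3275/10686.04454 = 0.5164; cost = 13.56%.
Bonds outstanding: weight = 5167.71704/10686.04454 = 0.4836; after-tax cost = 4.9% × (1 − 19.9%) = 3.9249%.
WACC = 0.5164 × 13.5600% + 0.4836 × 3.9249% = 8.9005%.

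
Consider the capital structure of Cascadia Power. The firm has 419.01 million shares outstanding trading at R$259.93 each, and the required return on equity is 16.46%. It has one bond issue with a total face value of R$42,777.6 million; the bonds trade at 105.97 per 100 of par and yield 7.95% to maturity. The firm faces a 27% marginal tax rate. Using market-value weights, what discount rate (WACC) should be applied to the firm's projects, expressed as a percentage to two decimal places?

13.33%

Market value of equity E = 259.93 × 419.01m = 108913.2693m. Market value of debt D = 42777.6m × 105.97/100 = 45331.42272m.
Total capital V = 108913.2693 + 45331.42272 = 154244.69202.
Equity: weight = 108913.2693/154244.69202 = 0.7061; cost = 16.46%.
Bonds outstanding: weight = 45331.42272/154244.69202 = 0.2939; after-tax cost = 7.95% × (1 − 27%) = 5.8035%.
WACC = 0.7061 × 16.4600% + 0.2939 × 5.8035% = 13.3281%.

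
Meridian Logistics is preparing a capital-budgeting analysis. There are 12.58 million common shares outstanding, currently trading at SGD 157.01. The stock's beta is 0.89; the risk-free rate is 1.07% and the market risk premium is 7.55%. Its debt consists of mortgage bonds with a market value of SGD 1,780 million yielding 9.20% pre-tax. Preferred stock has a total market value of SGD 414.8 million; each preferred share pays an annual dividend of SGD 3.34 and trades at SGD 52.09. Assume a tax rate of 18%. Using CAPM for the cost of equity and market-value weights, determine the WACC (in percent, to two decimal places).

7.55%

Cost of equity via CAPM: Re = 1.07% + 0.89 × 7.55% = 7.7895%.
Cost of preferred: Rp = 3.34 / 52.09 = 6.4120%.
Market value of equity E = 157.01 × 12.58m = 1975.1858m.
Total capital V = 1975.1858 + 414.8 + 1780 = 4169.9858.
Equity: weight = 1975.1858/4169.9858 = 0.4737; cost = 7.7895%.
Preferred: weight = 414.8/4169.9858 = 0.0995; cost = 6.412%.
Mortgage bonds: weight = 1780/4169.9858 = 0.4269; after-tax cost = 9.2% × (1 − 18%) = 7.5440%.
WACC = 0.4737 × 7.7895% + 0.0995 × 6.4120% + 0.4269 × 7.5440% = 7.5477%.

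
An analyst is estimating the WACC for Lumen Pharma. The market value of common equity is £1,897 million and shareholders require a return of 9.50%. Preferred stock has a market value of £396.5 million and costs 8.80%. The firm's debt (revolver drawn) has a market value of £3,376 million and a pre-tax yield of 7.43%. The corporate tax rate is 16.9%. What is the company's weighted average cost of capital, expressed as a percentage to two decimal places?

7.47%

Total capital V = 1897 + 396.5 + 3376 = 5669.5.
Equity: weight = 1897/5669.5 = 0.3346; cost = 9.5%.
Preferred: weight = 396.5/5669.5 = 0.0699; cost = 8.8%.
Revolver drawn: weight = 3376/5669.5 = 0.5955; after-tax cost = 7.43% × (1 − 16.9%) = 6.1743%.
WACC = 0.3346 × 9.5000% + 0.0699 × 8.8000% + 0.5955 × 6.1743% = 7.4707%.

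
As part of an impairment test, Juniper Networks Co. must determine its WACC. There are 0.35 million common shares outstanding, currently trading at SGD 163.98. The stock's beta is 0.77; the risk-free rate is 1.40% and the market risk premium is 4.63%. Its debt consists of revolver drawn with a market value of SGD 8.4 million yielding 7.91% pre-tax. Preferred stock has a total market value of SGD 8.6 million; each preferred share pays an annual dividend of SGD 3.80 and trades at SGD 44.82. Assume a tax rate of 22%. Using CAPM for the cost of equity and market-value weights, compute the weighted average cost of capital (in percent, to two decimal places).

5.51%

Cost of equity via CAPM: Re = 1.4% + 0.77 × 4.63% = 4.9651%.
Cost of preferred: Rp = 3.8 / 44.82 = 8.4784%.
Market value of equity E = 163.98 × 0.35m = 57.393m.
Total capital V = 57.393 + 8.6 + 8.4 = 74.393.
Equity: weight = 57.393/74.393 = 0.7715; cost = 4.9651%.
Preferred: weight = 8.6/74.393 = 0.1156; cost = 8.4784%.
Revolver drawn: weight = 8.4/74.393 = 0.1129; after-tax cost = 7.91% × (1 − 22%) = 6.1698%.
WACC = 0.7715 × 4.9651% + 0.1156 × 8.4784% + 0.1129 × 6.1698% = 5.5073%.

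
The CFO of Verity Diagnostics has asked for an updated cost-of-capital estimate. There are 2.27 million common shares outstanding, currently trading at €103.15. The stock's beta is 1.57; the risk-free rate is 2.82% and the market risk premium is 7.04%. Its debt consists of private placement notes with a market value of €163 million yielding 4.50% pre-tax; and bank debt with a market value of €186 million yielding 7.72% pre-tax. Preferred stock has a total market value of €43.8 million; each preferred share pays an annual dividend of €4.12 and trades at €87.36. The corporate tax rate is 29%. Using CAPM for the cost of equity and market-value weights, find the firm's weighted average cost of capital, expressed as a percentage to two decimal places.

7.97%

Cost of equity via CAPM: Re = 2.82% + 1.57 × 7.04% = 13.8728%.
Cost of preferred: Rp = 4.12 / 87.36 = 4.7161%.
Market value of equity E = 103.15 × 2.27m = 234.1505m.
Total capital V = 234.1505 + 43.8 + 163 + 186 = 626.9505.
Equity: weight = 234.1505/626.9505 = 0.3735; cost = 13.8728%.
Preferred: weight = 43.8/626.9505 = 0.0699; cost = 4.7161%.
Private placement notes: weight = 163/626.9505 = 0.2600; after-tax cost = 4.5% × (1 − 29%) = 3.1950%.
Bank debt: weight = 186/626.9505 = 0.2967; after-tax cost = 7.72% × (1 − 29%) = 5.4812%.
WACC = 0.3735 × 13.8728% + 0.0699 × 4.7161% + 0.2600 × 3.1950% + 0.2967 × 5.4812% = 7.9674%.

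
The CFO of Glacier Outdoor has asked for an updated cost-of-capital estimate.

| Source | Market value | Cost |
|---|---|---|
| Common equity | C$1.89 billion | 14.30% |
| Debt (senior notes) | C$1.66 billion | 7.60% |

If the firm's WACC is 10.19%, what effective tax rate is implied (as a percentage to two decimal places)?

27.49%

Total capital V = 1.89 + 1.66 = 3.55.
Equity weight = 1.89/3.55 = 0.5324.
Senior notes weight = 1.66/3.55 = 0.4676.
Equity contribution = 0.5324 × 14.3% = 7.6132%.
Debt contribution must be 10.19% − 7.6132% = 2.5768%.
0.4676 × 7.6% × (1 − T) = 2.5768%  ⇒  (1 − T) = 0.7251.
T = 27.4929%.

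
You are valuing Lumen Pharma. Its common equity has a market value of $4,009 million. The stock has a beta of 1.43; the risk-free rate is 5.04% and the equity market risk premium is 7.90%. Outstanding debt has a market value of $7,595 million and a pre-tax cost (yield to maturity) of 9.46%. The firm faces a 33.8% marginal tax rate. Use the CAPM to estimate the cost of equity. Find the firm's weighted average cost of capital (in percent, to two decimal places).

Cost of equity via CAPM: Re = 5.04% + 1.43 × 7.9% = 16.3370%.
Total capital V = 4009 + 7595 = 11604.
Equity: weight = 4009/11604 = 0.3455; cost = 16.337%.
Debt: weight = 7595/11604 = 0.6545; after-tax cost = 9.46% × (1 − 33.8%) = 6.2625%.
WACC = 0.3455 × 16.3370% + 0.6545 × 6.2625% = 9.7431%.

9.74%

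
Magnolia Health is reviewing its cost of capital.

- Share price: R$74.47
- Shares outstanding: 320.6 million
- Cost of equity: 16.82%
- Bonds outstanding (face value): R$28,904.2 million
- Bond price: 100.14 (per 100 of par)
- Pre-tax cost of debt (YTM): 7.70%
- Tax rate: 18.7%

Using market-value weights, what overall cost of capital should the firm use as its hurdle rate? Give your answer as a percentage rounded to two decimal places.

11.03%

Market value of equity E = 74.47 × 320.6m = 23875.082m. Market value of debt D = 28904.2m × 100.14/100 = 28944.66588m.
Total capital V = 23875.082 + 28944.66588 = 52819.74788.
Equity: weight = 23875.082/52819.74788 = 0.4520; cost = 16.82%.
Bonds outstanding: weight = 28944.66588/52819.74788 = 0.5480; after-tax cost = 7.7% × (1 − 18.7%) = 6.2601%.
WACC = 0.4520 × 16.8200% + 0.5480 × 6.2601% = 11.0333%.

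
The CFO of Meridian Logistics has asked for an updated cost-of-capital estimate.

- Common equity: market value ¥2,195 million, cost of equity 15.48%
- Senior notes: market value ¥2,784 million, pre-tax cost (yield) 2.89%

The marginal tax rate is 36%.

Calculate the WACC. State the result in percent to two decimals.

Total capital V = 2195 + 2784 = 4979.
Equity: weight = 2195/4979 = 0.4409; cost = 15.48%.
Senior notes: weight = 2784/4979 = 0.5591; after-tax cost = 2.89% × (1 − 36%) = 1.8496%.
WACC = 0.4409 × 15.4800% + 0.5591 × 1.8496% = 7.8586%.

7.86%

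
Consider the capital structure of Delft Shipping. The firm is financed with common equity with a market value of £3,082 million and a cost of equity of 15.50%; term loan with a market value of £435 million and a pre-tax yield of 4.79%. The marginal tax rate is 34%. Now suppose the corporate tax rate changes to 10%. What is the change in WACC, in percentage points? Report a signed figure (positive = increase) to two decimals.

+0.14 pp

Current WACC:
Total capital V = 3082 + 435 = 3517.
Equity: weight = 3082/3517 = 0.8763; cost = 15.5%.
Term loan: weight = 435/3517 = 0.1237; after-tax cost = 4.79% × (1 − 34%) = 3.1614%.
WACC = 0.8763 × 15.5000% + 0.1237 × 3.1614% = 13.9739%.
After the change:
Total capital V = 3082 + 435 = 3517.
Equity: weight = 3082/3517 = 0.8763; cost = 15.5%.
Term loan: weight = 435/3517 = 0.1237; after-tax cost = 4.79% × (1 − 10%) = 4.3110%.
WACC = 0.8763 × 15.5000% + 0.1237 × 4.3110% = 14.1161%.
Change in WACC = 14.1161% − 13.9739% = 0.1422 pp.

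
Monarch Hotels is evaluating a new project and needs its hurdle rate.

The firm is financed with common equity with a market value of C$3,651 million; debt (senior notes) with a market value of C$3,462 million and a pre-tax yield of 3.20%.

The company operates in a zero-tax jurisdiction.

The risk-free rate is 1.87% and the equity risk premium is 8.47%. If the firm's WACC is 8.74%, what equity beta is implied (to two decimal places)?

1.43

Total capital V = 3651 + 3462 = 7113.
Equity weight = 3651/7113 = 0.5133.
Senior notes weight = 3462/7113 = 0.4867.
Debt contribution = 0.4867 × 3.2% × (1 − 0%) = 1.5575%.
Required equity contribution = 8.74% − 1.5575% = 7.1825%  ⇒  Re = 13.9932%.
CAPM: 13.9932% = 1.87% + β × 8.47%  ⇒  β = 1.4313.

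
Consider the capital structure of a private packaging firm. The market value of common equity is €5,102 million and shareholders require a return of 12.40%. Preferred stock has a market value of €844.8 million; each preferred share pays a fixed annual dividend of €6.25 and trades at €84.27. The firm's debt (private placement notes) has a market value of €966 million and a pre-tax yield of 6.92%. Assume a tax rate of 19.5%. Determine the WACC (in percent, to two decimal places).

10.84%

Cost of preferred: Rp = 6.25 / 84.27 = 7.4166%.
Total capital V = 5102 + 844.8 + 966 = 6912.8.
Equity: weight = 5102/6912.8 = 0.7381; cost = 12.4%.
Preferred: weight = 844.8/6912.8 = 0.1222; cost = 7.4166%.
Private placement notes: weight = 966/6912.8 = 0.1397; after-tax cost = 6.92% × (1 − 19.5%) = 5.5706%.
WACC = 0.7381 × 12.4000% + 0.1222 × 7.4166% + 0.1397 × 5.5706% = 10.8366%.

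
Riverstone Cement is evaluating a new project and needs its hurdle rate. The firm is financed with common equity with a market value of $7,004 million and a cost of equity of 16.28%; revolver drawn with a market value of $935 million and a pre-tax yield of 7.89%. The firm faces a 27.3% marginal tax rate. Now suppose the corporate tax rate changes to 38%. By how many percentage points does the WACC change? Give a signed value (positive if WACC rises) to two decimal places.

Current WACC:
Total capital V = 7004 + 935 = 7939.
Equity: weight = 7004/7939 = 0.8822; cost = 16.28%.
Revolver drawn: weight = 935/7939 = 0.1178; after-tax cost = 7.89% × (1 − 27.3%) = 5.7360%.
WACC = 0.8822 × 16.2800% + 0.1178 × 5.7360% = 15.0382%.
After the change:
Total capital V = 7004 + 935 = 7939.
Equity: weight = 7004/7939 = 0.8822; cost = 16.28%.
Revolver drawn: weight = 935/7939 = 0.1178; after-tax cost = 7.89% × (1 − 38%) = 4.8918%.
WACC = 0.8822 × 16.2800% + 0.1178 × 4.8918% = 14.9388%.
Change in WACC = 14.9388% − 15.0382% = -0.0994 pp.

-0.10 pp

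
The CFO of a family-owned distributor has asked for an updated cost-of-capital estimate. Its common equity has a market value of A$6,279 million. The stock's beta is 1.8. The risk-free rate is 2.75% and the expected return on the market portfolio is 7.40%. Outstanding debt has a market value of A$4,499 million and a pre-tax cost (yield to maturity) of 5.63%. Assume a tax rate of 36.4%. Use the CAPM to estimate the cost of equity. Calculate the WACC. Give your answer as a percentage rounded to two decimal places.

7.97%

Market risk premium = 7.4% − 2.75% = 4.65%.
Cost of equity via CAPM: Re = 2.75% + 1.8 × 4.65% = 11.1200%.
Total capital V = 6279 + 4499 = 10778.
Equity: weight = 6279/10778 = 0.5826; cost = 11.12%.
Debt: weight = 4499/10778 = 0.4174; after-tax cost = 5.63% × (1 − 36.4%) = 3.5807%.
WACC = 0.5826 × 11.1200% + 0.4174 × 3.5807% = 7.9729%.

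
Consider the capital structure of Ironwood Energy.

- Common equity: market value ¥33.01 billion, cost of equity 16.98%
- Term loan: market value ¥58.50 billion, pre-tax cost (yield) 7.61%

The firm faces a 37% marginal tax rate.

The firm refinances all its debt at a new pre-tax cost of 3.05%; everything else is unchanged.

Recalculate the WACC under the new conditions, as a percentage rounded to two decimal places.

7.35%

After the change:
Total capital V = 33.01 + 58.5 = 91.51.
Equity: weight = 33.01/91.51 = 0.3607; cost = 16.98%.
Term loan: weight = 58.5/91.51 = 0.6393; after-tax cost = 3.05% × (1 − 37%) = 1.9215%.
WACC = 0.3607 × 16.9800% + 0.6393 × 1.9215% = 7.3535%.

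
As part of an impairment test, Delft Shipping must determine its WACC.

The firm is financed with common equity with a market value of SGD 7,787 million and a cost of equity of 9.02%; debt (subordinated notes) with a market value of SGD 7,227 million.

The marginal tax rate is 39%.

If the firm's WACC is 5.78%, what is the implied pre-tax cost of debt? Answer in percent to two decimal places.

3.75%

Total capital V = 7787 + 7227 = 15014.
Equity weight = 7787/15014 = 0.5186.
Subordinated notes weight = 7227/15014 = 0.4814.
Equity contribution = 0.5186 × 9.02% = 4.6782%.
Remaining for debt = 5.78% − 4.6782% = 1.1018%.
Rd × (1 − 39%) × 0.4814 = 1.1018%  ⇒  Rd = 3.7524%.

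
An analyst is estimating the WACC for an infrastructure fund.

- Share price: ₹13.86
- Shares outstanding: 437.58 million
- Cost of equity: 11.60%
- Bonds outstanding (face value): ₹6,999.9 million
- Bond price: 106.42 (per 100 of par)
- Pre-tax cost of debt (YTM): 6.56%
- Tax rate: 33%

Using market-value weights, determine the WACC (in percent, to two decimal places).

7.63%

Market value of equity E = 13.86 × 437.58m = 6064.8588m. Market value of debt D = 6999.9m × 106.42/100 = 7449.29358m.
Total capital V = 6064.8588 + 7449.29358 = 13514.15238.
Equity: weight = 6064.8588/13514.15238 = 0.4488; cost = 11.6%.
Bonds outstanding: weight = 7449.29358/13514.15238 = 0.5512; after-tax cost = 6.56% × (1 − 33%) = 4.3952%.
WACC = 0.4488 × 11.6000% + 0.5512 × 4.3952% = 7.6286%.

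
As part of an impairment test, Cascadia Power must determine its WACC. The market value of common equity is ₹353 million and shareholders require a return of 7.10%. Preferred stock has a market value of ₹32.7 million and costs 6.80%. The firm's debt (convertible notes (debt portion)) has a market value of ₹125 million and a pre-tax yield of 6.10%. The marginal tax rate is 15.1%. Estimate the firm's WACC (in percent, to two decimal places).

6.61%

Total capital V = 353 + 32.7 + 125 = 510.7.
Equity: weight = 353/510.7 = 0.6912; cost = 7.1%.
Preferred: weight = 32.7/510.7 = 0.0640; cost = 6.8%.
Convertible notes (debt portion): weight = 125/510.7 = 0.2448; after-tax cost = 6.1% × (1 − 15.1%) = 5.1789%.
WACC = 0.6912 × 7.1000% + 0.0640 × 6.8000% + 0.2448 × 5.1789% = 6.6106%.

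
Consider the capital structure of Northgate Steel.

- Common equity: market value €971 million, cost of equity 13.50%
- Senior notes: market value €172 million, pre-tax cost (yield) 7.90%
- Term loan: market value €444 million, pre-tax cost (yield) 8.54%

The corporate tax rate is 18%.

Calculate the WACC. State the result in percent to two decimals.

10.92%

Total capital V = 971 + 172 + 444 = 1587.
Equity: weight = 971/1587 = 0.6118; cost = 13.5%.
Senior notes: weight = 172/1587 = 0.1084; after-tax cost = 7.9% × (1 − 18%) = 6.4780%.
Term loan: weight = 444/1587 = 0.2798; after-tax cost = 8.54% × (1 − 18%) = 7.0028%.
WACC = 0.6118 × 13.5000% + 0.1084 × 6.4780% + 0.2798 × 7.0028% = 10.9212%.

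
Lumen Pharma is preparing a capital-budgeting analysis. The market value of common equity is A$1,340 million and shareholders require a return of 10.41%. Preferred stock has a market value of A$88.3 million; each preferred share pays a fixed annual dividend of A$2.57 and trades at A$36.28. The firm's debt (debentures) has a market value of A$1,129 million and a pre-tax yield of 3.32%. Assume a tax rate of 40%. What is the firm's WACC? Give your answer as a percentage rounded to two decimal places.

6.58%

Cost of preferred: Rp = 2.57 / 36.28 = 7.0838%.
Total capital V = 1340 + 88.3 + 1129 = 2557.3.
Equity: weight = 1340/2557.3 = 0.5240; cost = 10.41%.
Preferred: weight = 88.3/2557.3 = 0.0345; cost = 7.0838%.
Debentures: weight = 1129/2557.3 = 0.4415; after-tax cost = 3.32% × (1 − 40%) = 1.9920%.
WACC = 0.5240 × 10.4100% + 0.0345 × 7.0838% + 0.4415 × 1.9920% = 6.5788%.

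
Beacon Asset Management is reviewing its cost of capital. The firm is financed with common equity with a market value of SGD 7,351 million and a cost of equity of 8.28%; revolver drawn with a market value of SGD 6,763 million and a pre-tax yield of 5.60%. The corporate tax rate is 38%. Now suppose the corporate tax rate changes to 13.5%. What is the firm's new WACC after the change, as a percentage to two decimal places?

After the change:
Total capital V = 7351 + 6763 = 14114.
Equity: weight = 7351/14114 = 0.5208; cost = 8.28%.
Revolver drawn: weight = 6763/14114 = 0.4792; after-tax cost = 5.6% × (1 − 13.5%) = 4.8440%.
WACC = 0.5208 × 8.2800% + 0.4792 × 4.8440% = 6.6336%.

6.63%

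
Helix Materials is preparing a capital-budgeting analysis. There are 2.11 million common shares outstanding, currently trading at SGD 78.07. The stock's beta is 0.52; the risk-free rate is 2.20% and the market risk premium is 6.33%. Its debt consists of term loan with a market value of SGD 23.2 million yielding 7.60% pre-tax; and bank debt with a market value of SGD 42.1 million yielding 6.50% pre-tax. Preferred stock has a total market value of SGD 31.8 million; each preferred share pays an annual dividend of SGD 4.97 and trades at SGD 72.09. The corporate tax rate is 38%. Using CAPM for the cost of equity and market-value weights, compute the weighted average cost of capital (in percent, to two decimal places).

Cost of equity via CAPM: Re = 2.2% + 0.52 × 6.33% = 5.4916%.
Cost of preferred: Rp = 4.97 / 72.09 = 6.8942%.
Market value of equity E = 78.07 × 2.11m = 164.7277m.
Total capital V = 164.7277 + 31.8 + 23.2 + 42.1 = 261.8277.
Equity: weight = 164.7277/261.8277 = 0.6291; cost = 5.4916%.
Preferred: weight = 31.8/261.8277 = 0.1215; cost = 6.8942%.
Term loan: weight = 23.2/261.8277 = 0.0886; after-tax cost = 7.6% × (1 − 38%) = 4.7120%.
Bank debt: weight = 42.1/261.8277 = 0.1608; after-tax cost = 6.5% × (1 − 38%) = 4.0300%.
WACC = 0.6291 × 5.4916% + 0.1215 × 6.8942% + 0.0886 × 4.7120% + 0.1608 × 4.0300% = 5.3579%.

5.36%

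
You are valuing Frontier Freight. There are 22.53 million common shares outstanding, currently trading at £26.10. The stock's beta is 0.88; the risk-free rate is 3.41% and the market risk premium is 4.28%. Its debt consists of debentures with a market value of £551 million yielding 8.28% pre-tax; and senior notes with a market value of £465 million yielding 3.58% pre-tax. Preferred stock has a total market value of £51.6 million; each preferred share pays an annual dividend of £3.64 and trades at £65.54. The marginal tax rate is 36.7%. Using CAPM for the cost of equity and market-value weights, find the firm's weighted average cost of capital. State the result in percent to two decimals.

5.10%

Cost of equity via CAPM: Re = 3.41% + 0.88 × 4.28% = 7.1764%.
Cost of preferred: Rp = 3.64 / 65.54 = 5.5539%.
Market value of equity E = 26.1 × 22.53m = 588.033m.
Total capital V = 588.033 + 51.6 + 551 + 465 = 1655.633.
Equity: weight = 588.033/1655.633 = 0.3552; cost = 7.1764%.
Preferred: weight = 51.6/1655.633 = 0.0312; cost = 5.5539%.
Debentures: weight = 551/1655.633 = 0.3328; after-tax cost = 8.28% × (1 − 36.7%) = 5.2412%.
Senior notes: weight = 465/1655.633 = 0.2809; after-tax cost = 3.58% × (1 − 36.7%) = 2.2661%.
WACC = 0.3552 × 7.1764% + 0.0312 × 5.5539% + 0.3328 × 5.2412% + 0.2809 × 2.2661% = 5.1027%.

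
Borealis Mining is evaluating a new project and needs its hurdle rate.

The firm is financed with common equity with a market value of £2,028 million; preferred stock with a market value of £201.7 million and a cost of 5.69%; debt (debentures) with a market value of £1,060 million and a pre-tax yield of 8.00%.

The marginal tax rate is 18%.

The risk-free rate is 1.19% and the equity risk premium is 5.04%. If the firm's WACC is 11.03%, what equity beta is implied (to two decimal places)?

2.52

Total capital V = 2028 + 201.7 + 1060 = 3289.7.
Equity weight = 2028/3289.7 = 0.6165.
Preferred weight = 201.7/3289.7 = 0.0613.
Debentures weight = 1060/3289.7 = 0.3222.
Debt contribution = 0.3222 × 8% × (1 − 18%) = 2.1137%.
Preferred contribution = 0.0613 × 5.69% = 0.3489%.
Required equity contribution = 11.03% − 2.4626% = 8.5674%  ⇒  Re = 13.8975%.
CAPM: 13.8975% = 1.19% + β × 5.04%  ⇒  β = 2.5213.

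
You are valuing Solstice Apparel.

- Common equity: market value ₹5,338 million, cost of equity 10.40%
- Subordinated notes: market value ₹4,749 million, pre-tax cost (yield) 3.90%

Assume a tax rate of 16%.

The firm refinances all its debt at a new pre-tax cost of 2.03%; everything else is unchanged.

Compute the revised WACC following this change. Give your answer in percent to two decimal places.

6.31%

After the change:
Total capital V = 5338 + 4749 = 10087.
Equity: weight = 5338/10087 = 0.5292; cost = 10.4%.
Subordinated notes: weight = 4749/10087 = 0.4708; after-tax cost = 2.03% × (1 − 16%) = 1.7052%.
WACC = 0.5292 × 10.4000% + 0.4708 × 1.7052% = 6.3065%.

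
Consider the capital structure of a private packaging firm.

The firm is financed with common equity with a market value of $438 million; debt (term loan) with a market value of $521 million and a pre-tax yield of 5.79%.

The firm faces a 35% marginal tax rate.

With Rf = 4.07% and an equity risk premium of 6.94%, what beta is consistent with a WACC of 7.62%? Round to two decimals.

1.17

Total capital V = 438 + 521 = 959.
Equity weight = 438/959 = 0.4567.
Term loan weight = 521/959 = 0.5433.
Debt contribution = 0.5433 × 5.79% × (1 − 35%) = 2.0446%.
Required equity contribution = 7.62% − 2.0446% = 5.5754%  ⇒  Re = 12.2073%.
CAPM: 12.2073% = 4.07% + β × 6.94%  ⇒  β = 1.1725.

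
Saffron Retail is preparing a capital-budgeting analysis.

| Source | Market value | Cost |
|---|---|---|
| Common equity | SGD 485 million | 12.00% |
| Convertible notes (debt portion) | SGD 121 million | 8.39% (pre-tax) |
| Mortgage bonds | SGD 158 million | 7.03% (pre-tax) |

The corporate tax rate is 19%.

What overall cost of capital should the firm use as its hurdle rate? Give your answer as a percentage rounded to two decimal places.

Total capital V = 485 + 121 + 158 = 764.
Equity: weight = 485/764 = 0.6348; cost = 12%.
Convertible notes (debt portion): weight = 121/764 = 0.1584; after-tax cost = 8.39% × (1 − 19%) = 6.7959%.
Mortgage bonds: weight = 158/764 = 0.2068; after-tax cost = 7.03% × (1 − 19%) = 5.6943%.
WACC = 0.6348 × 12.0000% + 0.1584 × 6.7959% + 0.2068 × 5.6943% = 9.8717%.

9.87%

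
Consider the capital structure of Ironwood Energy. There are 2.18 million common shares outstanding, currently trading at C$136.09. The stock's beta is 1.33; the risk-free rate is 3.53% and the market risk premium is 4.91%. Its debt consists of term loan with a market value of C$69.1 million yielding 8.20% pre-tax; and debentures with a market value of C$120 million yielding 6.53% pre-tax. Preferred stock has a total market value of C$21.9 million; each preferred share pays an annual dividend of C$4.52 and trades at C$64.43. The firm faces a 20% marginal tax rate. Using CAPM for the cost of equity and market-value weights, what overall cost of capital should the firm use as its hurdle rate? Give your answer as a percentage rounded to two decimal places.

Cost of equity via CAPM: Re = 3.53% + 1.33 × 4.91% = 10.0603%.
Cost of preferred: Rp = 4.52 / 64.43 = 7.0154%.
Market value of equity E = 136.09 × 2.18m = 296.6762m.
Total capital V = 296.6762 + 21.9 + 69.1 + 120 = 507.6762.
Equity: weight = 296.6762/507.6762 = 0.5844; cost = 10.0603%.
Preferred: weight = 21.9/507.6762 = 0.0431; cost = 7.0154%.
Term loan: weight = 69.1/507.6762 = 0.1361; after-tax cost = 8.2% × (1 − 20%) = 6.5600%.
Debentures: weight = 120/507.6762 = 0.2364; after-tax cost = 6.53% × (1 − 20%) = 5.2240%.
WACC = 0.5844 × 10.0603% + 0.0431 × 7.0154% + 0.1361 × 6.5600% + 0.2364 × 5.2240% = 8.3094%.

8.31%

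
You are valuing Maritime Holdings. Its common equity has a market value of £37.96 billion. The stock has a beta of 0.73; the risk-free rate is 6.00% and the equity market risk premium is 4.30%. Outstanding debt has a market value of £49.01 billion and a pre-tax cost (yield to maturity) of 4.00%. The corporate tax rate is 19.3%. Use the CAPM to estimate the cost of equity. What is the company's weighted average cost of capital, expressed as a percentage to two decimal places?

Cost of equity via CAPM: Re = 6.0% + 0.73 × 4.3% = 9.1390%.
Total capital V = 37.96 + 49.01 = 86.97.
Equity: weight = 37.96/86.97 = 0.4365; cost = 9.139%.
Debt: weight = 49.01/86.97 = 0.5635; after-tax cost = 4% × (1 − 19.3%) = 3.2280%.
WACC = 0.4365 × 9.1390% + 0.5635 × 3.2280% = 5.8080%.

5.81%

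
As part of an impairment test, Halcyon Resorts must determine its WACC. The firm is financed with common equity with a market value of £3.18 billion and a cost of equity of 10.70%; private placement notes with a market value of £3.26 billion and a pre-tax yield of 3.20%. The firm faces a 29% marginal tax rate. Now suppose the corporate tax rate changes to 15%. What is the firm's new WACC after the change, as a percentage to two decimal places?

After the change:
Total capital V = 3.18 + 3.26 = 6.44.
Equity: weight = 3.18/6.44 = 0.4938; cost = 10.7%.
Private placement notes: weight = 3.26/6.44 = 0.5062; after-tax cost = 3.2% × (1 − 15%) = 2.7200%.
WACC = 0.4938 × 10.7000% + 0.5062 × 2.7200% = 6.6604%.

6.66%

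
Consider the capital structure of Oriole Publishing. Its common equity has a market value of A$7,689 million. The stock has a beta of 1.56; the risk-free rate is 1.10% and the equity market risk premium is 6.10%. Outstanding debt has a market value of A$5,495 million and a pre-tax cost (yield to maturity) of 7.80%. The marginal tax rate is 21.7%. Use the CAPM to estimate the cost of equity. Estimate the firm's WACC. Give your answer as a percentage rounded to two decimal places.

8.74%

Cost of equity via CAPM: Re = 1.1% + 1.56 × 6.1% = 10.6160%.
Total capital V = 7689 + 5495 = 13184.
Equity: weight = 7689/13184 = 0.5832; cost = 10.616%.
Debt: weight = 5495/13184 = 0.4168; after-tax cost = 7.8% × (1 − 21.7%) = 6.1074%.
WACC = 0.5832 × 10.6160% + 0.4168 × 6.1074% = 8.7368%.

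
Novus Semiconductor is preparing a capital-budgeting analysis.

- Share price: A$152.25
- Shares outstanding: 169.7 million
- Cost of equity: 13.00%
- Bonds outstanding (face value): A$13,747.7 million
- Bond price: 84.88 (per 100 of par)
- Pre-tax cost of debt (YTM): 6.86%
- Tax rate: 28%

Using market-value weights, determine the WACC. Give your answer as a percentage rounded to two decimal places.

10.49%

Market value of equity E = 152.25 × 169.7m = 25836.825m. Market value of debt D = 13747.7m × 84.88/100 = 11669.04776m.
Total capital V = 25836.825 + 11669.04776 = 37505.87276.
Equity: weight = 25836.825/37505.87276 = 0.6889; cost = 13%.
Bonds outstanding: weight = 11669.04776/37505.87276 = 0.3111; after-tax cost = 6.86% × (1 − 28%) = 4.9392%.
WACC = 0.6889 × 13.0000% + 0.3111 × 4.9392% = 10.4921%.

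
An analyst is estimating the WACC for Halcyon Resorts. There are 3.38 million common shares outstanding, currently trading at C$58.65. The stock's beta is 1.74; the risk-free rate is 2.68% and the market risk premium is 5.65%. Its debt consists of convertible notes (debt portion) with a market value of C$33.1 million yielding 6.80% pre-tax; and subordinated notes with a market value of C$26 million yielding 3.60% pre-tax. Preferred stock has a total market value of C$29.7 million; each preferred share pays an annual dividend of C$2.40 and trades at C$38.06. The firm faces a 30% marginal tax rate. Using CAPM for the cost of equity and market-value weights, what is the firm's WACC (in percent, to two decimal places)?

10.07%

Cost of equity via CAPM: Re = 2.68% + 1.74 × 5.65% = 12.5110%.
Cost of preferred: Rp = 2.4 / 38.06 = 6.3058%.
Market value of equity E = 58.65 × 3.38m = 198.237m.
Total capital V = 198.237 + 29.7 + 33.1 + 26 = 287.037.
Equity: weight = 198.237/287.037 = 0.6906; cost = 12.511%.
Preferred: weight = 29.7/287.037 = 0.1035; cost = 6.3058%.
Convertible notes (debt portion): weight = 33.1/287.037 = 0.1153; after-tax cost = 6.8% × (1 − 30%) = 4.7600%.
Subordinated notes: weight = 26/287.037 = 0.0906; after-tax cost = 3.6% × (1 − 30%) = 2.5200%.
WACC = 0.6906 × 12.5110% + 0.1035 × 6.3058% + 0.1153 × 4.7600% + 0.0906 × 2.5200% = 10.0701%.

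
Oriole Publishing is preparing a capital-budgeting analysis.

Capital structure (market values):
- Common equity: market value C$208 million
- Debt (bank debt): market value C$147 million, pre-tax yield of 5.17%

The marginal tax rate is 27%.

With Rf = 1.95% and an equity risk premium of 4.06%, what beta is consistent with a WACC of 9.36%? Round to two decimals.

Total capital V = 208 + 147 = 355.
Equity weight = 208/355 = 0.5859.
Bank debt weight = 147/355 = 0.4141.
Debt contribution = 0.4141 × 5.17% × (1 − 27%) = 1.5628%.
Required equity contribution = 9.36% − 1.5628% = 7.7972%  ⇒  Re = 13.3077%.
CAPM: 13.3077% = 1.95% + β × 4.06%  ⇒  β = 2.7975.

2.80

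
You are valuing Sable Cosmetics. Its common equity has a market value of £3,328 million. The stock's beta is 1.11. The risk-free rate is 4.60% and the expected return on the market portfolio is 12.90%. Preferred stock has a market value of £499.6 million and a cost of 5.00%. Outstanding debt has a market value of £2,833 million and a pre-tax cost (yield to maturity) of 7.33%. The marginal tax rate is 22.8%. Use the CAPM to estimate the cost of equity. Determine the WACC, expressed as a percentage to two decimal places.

Market risk premium = 12.9% − 4.6% = 8.3%.
Cost of equity via CAPM: Re = 4.6% + 1.11 × 8.3% = 13.8130%.
Total capital V = 3328 + 499.6 + 2833 = 6660.6.
Equity: weight = 3328/6660.6 = 0.4997; cost = 13.813%.
Preferred: weight = 499.6/6660.6 = 0.0750; cost = 5%.
Debt: weight = 2833/6660.6 = 0.4253; after-tax cost = 7.33% × (1 − 22.8%) = 5.6588%.
WACC = 0.4997 × 13.8130% + 0.0750 × 5.0000% + 0.4253 × 5.6588% = 9.6837%.

9.68%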